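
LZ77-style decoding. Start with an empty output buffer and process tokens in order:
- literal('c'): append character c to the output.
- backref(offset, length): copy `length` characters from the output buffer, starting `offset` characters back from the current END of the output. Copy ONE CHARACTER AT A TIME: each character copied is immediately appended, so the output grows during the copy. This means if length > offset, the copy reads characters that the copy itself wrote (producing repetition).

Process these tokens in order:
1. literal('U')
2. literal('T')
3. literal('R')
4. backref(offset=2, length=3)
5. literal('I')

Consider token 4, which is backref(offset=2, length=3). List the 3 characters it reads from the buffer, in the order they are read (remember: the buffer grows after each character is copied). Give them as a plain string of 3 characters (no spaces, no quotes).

Token 1: literal('U'). Output: "U"
Token 2: literal('T'). Output: "UT"
Token 3: literal('R'). Output: "UTR"
Token 4: backref(off=2, len=3). Buffer before: "UTR" (len 3)
  byte 1: read out[1]='T', append. Buffer now: "UTRT"
  byte 2: read out[2]='R', append. Buffer now: "UTRTR"
  byte 3: read out[3]='T', append. Buffer now: "UTRTRT"

Answer: TRT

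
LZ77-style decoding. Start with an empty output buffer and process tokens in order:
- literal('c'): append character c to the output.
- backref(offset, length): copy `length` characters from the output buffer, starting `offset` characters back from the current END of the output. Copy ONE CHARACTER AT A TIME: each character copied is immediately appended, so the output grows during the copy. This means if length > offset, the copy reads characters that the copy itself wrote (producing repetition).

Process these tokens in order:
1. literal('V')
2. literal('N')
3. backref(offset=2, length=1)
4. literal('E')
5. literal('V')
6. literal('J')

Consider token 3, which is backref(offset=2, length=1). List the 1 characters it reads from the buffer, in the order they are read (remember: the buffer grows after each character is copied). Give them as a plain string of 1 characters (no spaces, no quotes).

Answer: V

Derivation:
Token 1: literal('V'). Output: "V"
Token 2: literal('N'). Output: "VN"
Token 3: backref(off=2, len=1). Buffer before: "VN" (len 2)
  byte 1: read out[0]='V', append. Buffer now: "VNV"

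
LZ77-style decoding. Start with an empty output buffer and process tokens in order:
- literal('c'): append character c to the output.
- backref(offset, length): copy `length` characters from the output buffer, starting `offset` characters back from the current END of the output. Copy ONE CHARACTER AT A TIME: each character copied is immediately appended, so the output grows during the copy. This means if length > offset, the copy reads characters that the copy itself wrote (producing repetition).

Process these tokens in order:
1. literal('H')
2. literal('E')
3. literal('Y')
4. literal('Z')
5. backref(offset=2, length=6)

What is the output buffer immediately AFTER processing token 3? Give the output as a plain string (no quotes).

Answer: HEY

Derivation:
Token 1: literal('H'). Output: "H"
Token 2: literal('E'). Output: "HE"
Token 3: literal('Y'). Output: "HEY"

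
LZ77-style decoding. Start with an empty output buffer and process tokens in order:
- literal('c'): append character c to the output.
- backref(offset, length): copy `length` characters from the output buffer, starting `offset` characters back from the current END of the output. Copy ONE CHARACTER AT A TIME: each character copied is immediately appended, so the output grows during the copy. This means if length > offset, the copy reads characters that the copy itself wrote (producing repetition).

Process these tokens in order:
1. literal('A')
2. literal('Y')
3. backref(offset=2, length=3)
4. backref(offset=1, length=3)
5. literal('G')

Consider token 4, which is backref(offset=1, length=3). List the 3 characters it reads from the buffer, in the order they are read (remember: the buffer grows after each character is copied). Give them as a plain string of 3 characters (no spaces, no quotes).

Token 1: literal('A'). Output: "A"
Token 2: literal('Y'). Output: "AY"
Token 3: backref(off=2, len=3) (overlapping!). Copied 'AYA' from pos 0. Output: "AYAYA"
Token 4: backref(off=1, len=3). Buffer before: "AYAYA" (len 5)
  byte 1: read out[4]='A', append. Buffer now: "AYAYAA"
  byte 2: read out[5]='A', append. Buffer now: "AYAYAAA"
  byte 3: read out[6]='A', append. Buffer now: "AYAYAAAA"

Answer: AAA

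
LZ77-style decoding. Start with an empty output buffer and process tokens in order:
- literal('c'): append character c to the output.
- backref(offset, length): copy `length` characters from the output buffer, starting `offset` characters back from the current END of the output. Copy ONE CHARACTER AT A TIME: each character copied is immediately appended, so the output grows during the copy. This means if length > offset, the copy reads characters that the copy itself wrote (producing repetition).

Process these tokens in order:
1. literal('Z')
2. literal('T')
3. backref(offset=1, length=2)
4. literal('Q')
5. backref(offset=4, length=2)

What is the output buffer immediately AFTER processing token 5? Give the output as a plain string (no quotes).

Answer: ZTTTQTT

Derivation:
Token 1: literal('Z'). Output: "Z"
Token 2: literal('T'). Output: "ZT"
Token 3: backref(off=1, len=2) (overlapping!). Copied 'TT' from pos 1. Output: "ZTTT"
Token 4: literal('Q'). Output: "ZTTTQ"
Token 5: backref(off=4, len=2). Copied 'TT' from pos 1. Output: "ZTTTQTT"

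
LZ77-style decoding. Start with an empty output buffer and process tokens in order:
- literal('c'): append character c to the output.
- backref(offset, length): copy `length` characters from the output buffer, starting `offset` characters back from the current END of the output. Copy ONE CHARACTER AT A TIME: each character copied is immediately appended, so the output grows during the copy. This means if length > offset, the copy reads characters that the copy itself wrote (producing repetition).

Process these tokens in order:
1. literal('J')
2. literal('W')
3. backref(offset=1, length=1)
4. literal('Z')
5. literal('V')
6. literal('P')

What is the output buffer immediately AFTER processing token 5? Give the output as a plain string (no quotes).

Answer: JWWZV

Derivation:
Token 1: literal('J'). Output: "J"
Token 2: literal('W'). Output: "JW"
Token 3: backref(off=1, len=1). Copied 'W' from pos 1. Output: "JWW"
Token 4: literal('Z'). Output: "JWWZ"
Token 5: literal('V'). Output: "JWWZV"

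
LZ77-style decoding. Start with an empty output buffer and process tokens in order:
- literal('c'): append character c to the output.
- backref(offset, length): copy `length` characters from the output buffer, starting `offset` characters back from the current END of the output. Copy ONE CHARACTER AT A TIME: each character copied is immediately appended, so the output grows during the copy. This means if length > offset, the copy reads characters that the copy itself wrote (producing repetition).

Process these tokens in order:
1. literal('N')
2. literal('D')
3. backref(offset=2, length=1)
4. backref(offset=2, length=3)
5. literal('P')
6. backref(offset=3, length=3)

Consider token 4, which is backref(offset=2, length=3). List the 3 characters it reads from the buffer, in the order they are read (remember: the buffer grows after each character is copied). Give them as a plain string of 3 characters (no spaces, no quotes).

Answer: DND

Derivation:
Token 1: literal('N'). Output: "N"
Token 2: literal('D'). Output: "ND"
Token 3: backref(off=2, len=1). Copied 'N' from pos 0. Output: "NDN"
Token 4: backref(off=2, len=3). Buffer before: "NDN" (len 3)
  byte 1: read out[1]='D', append. Buffer now: "NDND"
  byte 2: read out[2]='N', append. Buffer now: "NDNDN"
  byte 3: read out[3]='D', append. Buffer now: "NDNDND"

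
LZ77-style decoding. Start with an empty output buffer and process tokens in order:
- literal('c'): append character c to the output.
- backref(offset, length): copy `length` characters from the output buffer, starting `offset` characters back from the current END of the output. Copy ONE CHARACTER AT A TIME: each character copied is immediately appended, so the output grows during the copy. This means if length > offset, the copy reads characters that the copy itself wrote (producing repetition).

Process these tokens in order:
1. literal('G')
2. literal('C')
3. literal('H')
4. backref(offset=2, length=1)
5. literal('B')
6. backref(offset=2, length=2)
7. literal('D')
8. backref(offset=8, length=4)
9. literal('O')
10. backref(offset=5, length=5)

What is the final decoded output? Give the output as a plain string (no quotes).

Token 1: literal('G'). Output: "G"
Token 2: literal('C'). Output: "GC"
Token 3: literal('H'). Output: "GCH"
Token 4: backref(off=2, len=1). Copied 'C' from pos 1. Output: "GCHC"
Token 5: literal('B'). Output: "GCHCB"
Token 6: backref(off=2, len=2). Copied 'CB' from pos 3. Output: "GCHCBCB"
Token 7: literal('D'). Output: "GCHCBCBD"
Token 8: backref(off=8, len=4). Copied 'GCHC' from pos 0. Output: "GCHCBCBDGCHC"
Token 9: literal('O'). Output: "GCHCBCBDGCHCO"
Token 10: backref(off=5, len=5). Copied 'GCHCO' from pos 8. Output: "GCHCBCBDGCHCOGCHCO"

Answer: GCHCBCBDGCHCOGCHCO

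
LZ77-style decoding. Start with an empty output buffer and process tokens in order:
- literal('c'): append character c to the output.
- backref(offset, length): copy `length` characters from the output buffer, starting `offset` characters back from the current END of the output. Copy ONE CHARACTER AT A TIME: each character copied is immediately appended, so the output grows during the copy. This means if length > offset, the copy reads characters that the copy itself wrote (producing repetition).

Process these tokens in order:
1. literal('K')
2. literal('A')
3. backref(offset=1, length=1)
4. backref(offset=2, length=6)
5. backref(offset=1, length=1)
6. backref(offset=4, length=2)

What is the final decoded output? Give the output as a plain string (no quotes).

Answer: KAAAAAAAAAAA

Derivation:
Token 1: literal('K'). Output: "K"
Token 2: literal('A'). Output: "KA"
Token 3: backref(off=1, len=1). Copied 'A' from pos 1. Output: "KAA"
Token 4: backref(off=2, len=6) (overlapping!). Copied 'AAAAAA' from pos 1. Output: "KAAAAAAAA"
Token 5: backref(off=1, len=1). Copied 'A' from pos 8. Output: "KAAAAAAAAA"
Token 6: backref(off=4, len=2). Copied 'AA' from pos 6. Output: "KAAAAAAAAAAA"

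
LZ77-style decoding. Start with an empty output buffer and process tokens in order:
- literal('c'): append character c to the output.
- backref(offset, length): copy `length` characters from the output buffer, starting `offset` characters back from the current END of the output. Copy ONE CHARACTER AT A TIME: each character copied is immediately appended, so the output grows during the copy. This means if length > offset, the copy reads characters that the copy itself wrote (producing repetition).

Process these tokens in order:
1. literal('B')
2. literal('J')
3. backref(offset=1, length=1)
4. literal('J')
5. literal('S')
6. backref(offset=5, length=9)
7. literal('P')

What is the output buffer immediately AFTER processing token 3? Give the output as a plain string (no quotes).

Answer: BJJ

Derivation:
Token 1: literal('B'). Output: "B"
Token 2: literal('J'). Output: "BJ"
Token 3: backref(off=1, len=1). Copied 'J' from pos 1. Output: "BJJ"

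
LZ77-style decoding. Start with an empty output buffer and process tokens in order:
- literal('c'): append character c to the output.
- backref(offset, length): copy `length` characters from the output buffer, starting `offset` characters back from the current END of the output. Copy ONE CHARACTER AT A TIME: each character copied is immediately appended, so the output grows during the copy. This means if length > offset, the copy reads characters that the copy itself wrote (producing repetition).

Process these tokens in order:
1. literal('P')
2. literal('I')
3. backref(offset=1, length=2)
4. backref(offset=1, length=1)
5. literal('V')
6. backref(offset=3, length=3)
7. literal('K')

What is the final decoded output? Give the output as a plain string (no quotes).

Token 1: literal('P'). Output: "P"
Token 2: literal('I'). Output: "PI"
Token 3: backref(off=1, len=2) (overlapping!). Copied 'II' from pos 1. Output: "PIII"
Token 4: backref(off=1, len=1). Copied 'I' from pos 3. Output: "PIIII"
Token 5: literal('V'). Output: "PIIIIV"
Token 6: backref(off=3, len=3). Copied 'IIV' from pos 3. Output: "PIIIIVIIV"
Token 7: literal('K'). Output: "PIIIIVIIVK"

Answer: PIIIIVIIVK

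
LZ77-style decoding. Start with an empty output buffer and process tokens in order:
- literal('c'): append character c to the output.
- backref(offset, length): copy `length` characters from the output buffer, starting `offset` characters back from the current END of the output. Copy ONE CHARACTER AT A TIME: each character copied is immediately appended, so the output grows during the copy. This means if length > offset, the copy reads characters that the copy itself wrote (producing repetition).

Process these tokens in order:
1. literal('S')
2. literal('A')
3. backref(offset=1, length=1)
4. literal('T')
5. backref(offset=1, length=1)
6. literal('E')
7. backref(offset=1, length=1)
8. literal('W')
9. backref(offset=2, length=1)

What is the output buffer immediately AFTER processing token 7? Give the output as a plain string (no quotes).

Answer: SAATTEE

Derivation:
Token 1: literal('S'). Output: "S"
Token 2: literal('A'). Output: "SA"
Token 3: backref(off=1, len=1). Copied 'A' from pos 1. Output: "SAA"
Token 4: literal('T'). Output: "SAAT"
Token 5: backref(off=1, len=1). Copied 'T' from pos 3. Output: "SAATT"
Token 6: literal('E'). Output: "SAATTE"
Token 7: backref(off=1, len=1). Copied 'E' from pos 5. Output: "SAATTEE"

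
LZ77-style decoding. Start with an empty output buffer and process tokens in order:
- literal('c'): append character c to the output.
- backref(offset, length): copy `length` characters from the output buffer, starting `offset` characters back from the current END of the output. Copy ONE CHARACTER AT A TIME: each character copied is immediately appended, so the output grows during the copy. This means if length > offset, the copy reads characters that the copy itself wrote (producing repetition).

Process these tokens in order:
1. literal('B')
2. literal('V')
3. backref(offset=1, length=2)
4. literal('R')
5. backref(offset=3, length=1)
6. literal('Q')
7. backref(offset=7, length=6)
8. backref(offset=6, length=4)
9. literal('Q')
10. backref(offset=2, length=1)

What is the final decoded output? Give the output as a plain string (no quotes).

Answer: BVVVRVQBVVVRVBVVVQV

Derivation:
Token 1: literal('B'). Output: "B"
Token 2: literal('V'). Output: "BV"
Token 3: backref(off=1, len=2) (overlapping!). Copied 'VV' from pos 1. Output: "BVVV"
Token 4: literal('R'). Output: "BVVVR"
Token 5: backref(off=3, len=1). Copied 'V' from pos 2. Output: "BVVVRV"
Token 6: literal('Q'). Output: "BVVVRVQ"
Token 7: backref(off=7, len=6). Copied 'BVVVRV' from pos 0. Output: "BVVVRVQBVVVRV"
Token 8: backref(off=6, len=4). Copied 'BVVV' from pos 7. Output: "BVVVRVQBVVVRVBVVV"
Token 9: literal('Q'). Output: "BVVVRVQBVVVRVBVVVQ"
Token 10: backref(off=2, len=1). Copied 'V' from pos 16. Output: "BVVVRVQBVVVRVBVVVQV"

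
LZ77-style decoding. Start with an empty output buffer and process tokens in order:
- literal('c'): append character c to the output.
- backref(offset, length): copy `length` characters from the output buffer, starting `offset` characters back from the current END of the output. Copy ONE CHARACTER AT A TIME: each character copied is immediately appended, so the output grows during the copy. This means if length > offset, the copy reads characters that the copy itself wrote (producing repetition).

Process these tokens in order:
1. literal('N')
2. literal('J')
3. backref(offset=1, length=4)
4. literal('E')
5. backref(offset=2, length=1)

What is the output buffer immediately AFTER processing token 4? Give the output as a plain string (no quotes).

Answer: NJJJJJE

Derivation:
Token 1: literal('N'). Output: "N"
Token 2: literal('J'). Output: "NJ"
Token 3: backref(off=1, len=4) (overlapping!). Copied 'JJJJ' from pos 1. Output: "NJJJJJ"
Token 4: literal('E'). Output: "NJJJJJE"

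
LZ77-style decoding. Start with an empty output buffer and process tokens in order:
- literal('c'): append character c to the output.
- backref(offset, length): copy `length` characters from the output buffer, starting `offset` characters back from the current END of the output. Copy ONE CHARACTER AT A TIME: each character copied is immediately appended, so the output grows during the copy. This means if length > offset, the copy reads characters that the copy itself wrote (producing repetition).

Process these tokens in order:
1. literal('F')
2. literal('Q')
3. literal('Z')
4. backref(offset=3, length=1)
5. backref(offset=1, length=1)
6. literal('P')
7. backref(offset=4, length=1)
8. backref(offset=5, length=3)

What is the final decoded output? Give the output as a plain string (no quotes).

Token 1: literal('F'). Output: "F"
Token 2: literal('Q'). Output: "FQ"
Token 3: literal('Z'). Output: "FQZ"
Token 4: backref(off=3, len=1). Copied 'F' from pos 0. Output: "FQZF"
Token 5: backref(off=1, len=1). Copied 'F' from pos 3. Output: "FQZFF"
Token 6: literal('P'). Output: "FQZFFP"
Token 7: backref(off=4, len=1). Copied 'Z' from pos 2. Output: "FQZFFPZ"
Token 8: backref(off=5, len=3). Copied 'ZFF' from pos 2. Output: "FQZFFPZZFF"

Answer: FQZFFPZZFF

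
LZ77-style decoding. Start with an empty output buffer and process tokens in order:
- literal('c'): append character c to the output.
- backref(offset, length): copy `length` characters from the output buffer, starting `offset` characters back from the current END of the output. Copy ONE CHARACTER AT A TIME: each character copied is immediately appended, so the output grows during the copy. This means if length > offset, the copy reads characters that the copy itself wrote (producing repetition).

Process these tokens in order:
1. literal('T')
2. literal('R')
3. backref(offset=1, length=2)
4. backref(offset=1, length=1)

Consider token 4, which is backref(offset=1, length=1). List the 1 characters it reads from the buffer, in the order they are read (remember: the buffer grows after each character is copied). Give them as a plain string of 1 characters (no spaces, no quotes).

Token 1: literal('T'). Output: "T"
Token 2: literal('R'). Output: "TR"
Token 3: backref(off=1, len=2) (overlapping!). Copied 'RR' from pos 1. Output: "TRRR"
Token 4: backref(off=1, len=1). Buffer before: "TRRR" (len 4)
  byte 1: read out[3]='R', append. Buffer now: "TRRRR"

Answer: R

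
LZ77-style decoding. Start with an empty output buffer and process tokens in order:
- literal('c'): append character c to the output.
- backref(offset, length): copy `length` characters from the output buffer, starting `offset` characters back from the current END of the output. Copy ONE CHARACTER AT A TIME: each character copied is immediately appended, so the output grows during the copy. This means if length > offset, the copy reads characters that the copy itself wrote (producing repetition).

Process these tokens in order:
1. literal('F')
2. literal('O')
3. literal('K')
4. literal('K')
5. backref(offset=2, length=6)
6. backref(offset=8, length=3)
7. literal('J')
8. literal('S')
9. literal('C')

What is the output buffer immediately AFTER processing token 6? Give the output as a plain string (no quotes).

Token 1: literal('F'). Output: "F"
Token 2: literal('O'). Output: "FO"
Token 3: literal('K'). Output: "FOK"
Token 4: literal('K'). Output: "FOKK"
Token 5: backref(off=2, len=6) (overlapping!). Copied 'KKKKKK' from pos 2. Output: "FOKKKKKKKK"
Token 6: backref(off=8, len=3). Copied 'KKK' from pos 2. Output: "FOKKKKKKKKKKK"

Answer: FOKKKKKKKKKKK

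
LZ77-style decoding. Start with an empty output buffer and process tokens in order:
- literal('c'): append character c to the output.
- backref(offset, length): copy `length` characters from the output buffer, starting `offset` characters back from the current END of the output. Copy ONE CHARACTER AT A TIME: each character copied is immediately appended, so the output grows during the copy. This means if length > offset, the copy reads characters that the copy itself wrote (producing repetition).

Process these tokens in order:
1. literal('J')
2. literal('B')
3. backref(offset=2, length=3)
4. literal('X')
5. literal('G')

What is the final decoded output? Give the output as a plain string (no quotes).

Answer: JBJBJXG

Derivation:
Token 1: literal('J'). Output: "J"
Token 2: literal('B'). Output: "JB"
Token 3: backref(off=2, len=3) (overlapping!). Copied 'JBJ' from pos 0. Output: "JBJBJ"
Token 4: literal('X'). Output: "JBJBJX"
Token 5: literal('G'). Output: "JBJBJXG"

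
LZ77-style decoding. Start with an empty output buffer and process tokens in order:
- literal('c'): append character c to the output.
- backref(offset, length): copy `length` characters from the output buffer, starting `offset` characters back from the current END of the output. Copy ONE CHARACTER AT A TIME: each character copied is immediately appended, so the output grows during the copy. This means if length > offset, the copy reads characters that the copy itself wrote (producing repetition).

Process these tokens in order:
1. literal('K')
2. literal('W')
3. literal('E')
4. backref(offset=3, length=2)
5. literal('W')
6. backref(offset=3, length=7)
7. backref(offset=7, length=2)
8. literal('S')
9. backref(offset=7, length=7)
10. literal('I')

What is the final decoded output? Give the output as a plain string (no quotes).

Token 1: literal('K'). Output: "K"
Token 2: literal('W'). Output: "KW"
Token 3: literal('E'). Output: "KWE"
Token 4: backref(off=3, len=2). Copied 'KW' from pos 0. Output: "KWEKW"
Token 5: literal('W'). Output: "KWEKWW"
Token 6: backref(off=3, len=7) (overlapping!). Copied 'KWWKWWK' from pos 3. Output: "KWEKWWKWWKWWK"
Token 7: backref(off=7, len=2). Copied 'KW' from pos 6. Output: "KWEKWWKWWKWWKKW"
Token 8: literal('S'). Output: "KWEKWWKWWKWWKKWS"
Token 9: backref(off=7, len=7). Copied 'KWWKKWS' from pos 9. Output: "KWEKWWKWWKWWKKWSKWWKKWS"
Token 10: literal('I'). Output: "KWEKWWKWWKWWKKWSKWWKKWSI"

Answer: KWEKWWKWWKWWKKWSKWWKKWSI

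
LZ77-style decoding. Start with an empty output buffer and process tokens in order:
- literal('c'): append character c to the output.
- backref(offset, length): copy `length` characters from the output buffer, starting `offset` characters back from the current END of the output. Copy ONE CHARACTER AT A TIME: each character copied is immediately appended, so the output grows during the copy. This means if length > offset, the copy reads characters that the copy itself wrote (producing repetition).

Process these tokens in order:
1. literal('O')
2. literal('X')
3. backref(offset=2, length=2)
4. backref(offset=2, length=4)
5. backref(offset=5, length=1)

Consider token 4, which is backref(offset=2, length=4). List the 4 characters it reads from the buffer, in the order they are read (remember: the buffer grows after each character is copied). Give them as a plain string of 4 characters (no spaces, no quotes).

Token 1: literal('O'). Output: "O"
Token 2: literal('X'). Output: "OX"
Token 3: backref(off=2, len=2). Copied 'OX' from pos 0. Output: "OXOX"
Token 4: backref(off=2, len=4). Buffer before: "OXOX" (len 4)
  byte 1: read out[2]='O', append. Buffer now: "OXOXO"
  byte 2: read out[3]='X', append. Buffer now: "OXOXOX"
  byte 3: read out[4]='O', append. Buffer now: "OXOXOXO"
  byte 4: read out[5]='X', append. Buffer now: "OXOXOXOX"

Answer: OXOX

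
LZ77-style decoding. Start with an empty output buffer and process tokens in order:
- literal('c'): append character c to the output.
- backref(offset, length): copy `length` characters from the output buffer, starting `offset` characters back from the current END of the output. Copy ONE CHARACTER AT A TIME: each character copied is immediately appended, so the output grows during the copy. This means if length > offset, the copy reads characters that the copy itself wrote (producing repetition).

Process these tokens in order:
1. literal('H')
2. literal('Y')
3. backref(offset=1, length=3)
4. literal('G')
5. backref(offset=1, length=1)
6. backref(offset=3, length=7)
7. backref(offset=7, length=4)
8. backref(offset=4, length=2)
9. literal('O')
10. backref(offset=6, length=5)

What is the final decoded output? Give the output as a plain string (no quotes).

Token 1: literal('H'). Output: "H"
Token 2: literal('Y'). Output: "HY"
Token 3: backref(off=1, len=3) (overlapping!). Copied 'YYY' from pos 1. Output: "HYYYY"
Token 4: literal('G'). Output: "HYYYYG"
Token 5: backref(off=1, len=1). Copied 'G' from pos 5. Output: "HYYYYGG"
Token 6: backref(off=3, len=7) (overlapping!). Copied 'YGGYGGY' from pos 4. Output: "HYYYYGGYGGYGGY"
Token 7: backref(off=7, len=4). Copied 'YGGY' from pos 7. Output: "HYYYYGGYGGYGGYYGGY"
Token 8: backref(off=4, len=2). Copied 'YG' from pos 14. Output: "HYYYYGGYGGYGGYYGGYYG"
Token 9: literal('O'). Output: "HYYYYGGYGGYGGYYGGYYGO"
Token 10: backref(off=6, len=5). Copied 'GGYYG' from pos 15. Output: "HYYYYGGYGGYGGYYGGYYGOGGYYG"

Answer: HYYYYGGYGGYGGYYGGYYGOGGYYG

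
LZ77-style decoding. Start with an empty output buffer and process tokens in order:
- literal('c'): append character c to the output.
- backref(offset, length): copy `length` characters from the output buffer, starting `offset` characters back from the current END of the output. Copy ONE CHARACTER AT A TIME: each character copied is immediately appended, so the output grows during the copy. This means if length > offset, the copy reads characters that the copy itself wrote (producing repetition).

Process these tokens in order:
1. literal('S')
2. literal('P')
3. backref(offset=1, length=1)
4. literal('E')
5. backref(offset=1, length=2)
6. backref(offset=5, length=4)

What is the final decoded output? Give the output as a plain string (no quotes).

Answer: SPPEEEPPEE

Derivation:
Token 1: literal('S'). Output: "S"
Token 2: literal('P'). Output: "SP"
Token 3: backref(off=1, len=1). Copied 'P' from pos 1. Output: "SPP"
Token 4: literal('E'). Output: "SPPE"
Token 5: backref(off=1, len=2) (overlapping!). Copied 'EE' from pos 3. Output: "SPPEEE"
Token 6: backref(off=5, len=4). Copied 'PPEE' from pos 1. Output: "SPPEEEPPEE"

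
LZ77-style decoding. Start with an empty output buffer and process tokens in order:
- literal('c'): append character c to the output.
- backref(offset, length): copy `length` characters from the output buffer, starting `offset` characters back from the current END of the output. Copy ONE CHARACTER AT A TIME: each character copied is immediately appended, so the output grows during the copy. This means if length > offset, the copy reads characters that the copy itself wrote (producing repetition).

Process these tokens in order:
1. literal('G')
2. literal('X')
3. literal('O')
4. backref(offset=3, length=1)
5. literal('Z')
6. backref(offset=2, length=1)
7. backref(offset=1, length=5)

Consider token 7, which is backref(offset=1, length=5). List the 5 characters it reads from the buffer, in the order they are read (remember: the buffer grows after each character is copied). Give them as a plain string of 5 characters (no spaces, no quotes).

Token 1: literal('G'). Output: "G"
Token 2: literal('X'). Output: "GX"
Token 3: literal('O'). Output: "GXO"
Token 4: backref(off=3, len=1). Copied 'G' from pos 0. Output: "GXOG"
Token 5: literal('Z'). Output: "GXOGZ"
Token 6: backref(off=2, len=1). Copied 'G' from pos 3. Output: "GXOGZG"
Token 7: backref(off=1, len=5). Buffer before: "GXOGZG" (len 6)
  byte 1: read out[5]='G', append. Buffer now: "GXOGZGG"
  byte 2: read out[6]='G', append. Buffer now: "GXOGZGGG"
  byte 3: read out[7]='G', append. Buffer now: "GXOGZGGGG"
  byte 4: read out[8]='G', append. Buffer now: "GXOGZGGGGG"
  byte 5: read out[9]='G', append. Buffer now: "GXOGZGGGGGG"

Answer: GGGGG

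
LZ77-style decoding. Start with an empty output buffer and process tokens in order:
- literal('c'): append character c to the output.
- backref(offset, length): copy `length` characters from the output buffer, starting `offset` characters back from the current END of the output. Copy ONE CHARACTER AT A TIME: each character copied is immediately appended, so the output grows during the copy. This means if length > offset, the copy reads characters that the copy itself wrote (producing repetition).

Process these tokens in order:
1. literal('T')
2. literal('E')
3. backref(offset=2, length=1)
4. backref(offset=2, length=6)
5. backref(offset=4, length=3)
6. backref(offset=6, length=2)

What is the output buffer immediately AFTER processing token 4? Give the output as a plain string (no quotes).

Token 1: literal('T'). Output: "T"
Token 2: literal('E'). Output: "TE"
Token 3: backref(off=2, len=1). Copied 'T' from pos 0. Output: "TET"
Token 4: backref(off=2, len=6) (overlapping!). Copied 'ETETET' from pos 1. Output: "TETETETET"

Answer: TETETETET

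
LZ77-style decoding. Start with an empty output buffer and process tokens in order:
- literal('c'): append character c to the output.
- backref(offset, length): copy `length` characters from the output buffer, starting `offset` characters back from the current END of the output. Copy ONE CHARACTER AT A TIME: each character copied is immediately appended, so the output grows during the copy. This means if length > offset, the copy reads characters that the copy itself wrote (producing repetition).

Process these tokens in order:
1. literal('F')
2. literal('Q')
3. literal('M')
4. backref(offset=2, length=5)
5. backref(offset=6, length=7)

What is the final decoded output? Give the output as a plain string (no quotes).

Answer: FQMQMQMQMQMQMQM

Derivation:
Token 1: literal('F'). Output: "F"
Token 2: literal('Q'). Output: "FQ"
Token 3: literal('M'). Output: "FQM"
Token 4: backref(off=2, len=5) (overlapping!). Copied 'QMQMQ' from pos 1. Output: "FQMQMQMQ"
Token 5: backref(off=6, len=7) (overlapping!). Copied 'MQMQMQM' from pos 2. Output: "FQMQMQMQMQMQMQM"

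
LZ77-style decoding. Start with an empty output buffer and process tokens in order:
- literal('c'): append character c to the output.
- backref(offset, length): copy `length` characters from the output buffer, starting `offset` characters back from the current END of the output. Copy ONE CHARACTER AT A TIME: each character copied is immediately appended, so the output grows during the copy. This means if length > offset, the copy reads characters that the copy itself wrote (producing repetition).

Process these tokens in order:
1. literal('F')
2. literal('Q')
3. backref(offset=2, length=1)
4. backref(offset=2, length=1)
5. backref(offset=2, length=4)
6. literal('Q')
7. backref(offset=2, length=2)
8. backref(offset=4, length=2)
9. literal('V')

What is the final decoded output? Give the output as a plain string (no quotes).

Answer: FQFQFQFQQQQQQV

Derivation:
Token 1: literal('F'). Output: "F"
Token 2: literal('Q'). Output: "FQ"
Token 3: backref(off=2, len=1). Copied 'F' from pos 0. Output: "FQF"
Token 4: backref(off=2, len=1). Copied 'Q' from pos 1. Output: "FQFQ"
Token 5: backref(off=2, len=4) (overlapping!). Copied 'FQFQ' from pos 2. Output: "FQFQFQFQ"
Token 6: literal('Q'). Output: "FQFQFQFQQ"
Token 7: backref(off=2, len=2). Copied 'QQ' from pos 7. Output: "FQFQFQFQQQQ"
Token 8: backref(off=4, len=2). Copied 'QQ' from pos 7. Output: "FQFQFQFQQQQQQ"
Token 9: literal('V'). Output: "FQFQFQFQQQQQQV"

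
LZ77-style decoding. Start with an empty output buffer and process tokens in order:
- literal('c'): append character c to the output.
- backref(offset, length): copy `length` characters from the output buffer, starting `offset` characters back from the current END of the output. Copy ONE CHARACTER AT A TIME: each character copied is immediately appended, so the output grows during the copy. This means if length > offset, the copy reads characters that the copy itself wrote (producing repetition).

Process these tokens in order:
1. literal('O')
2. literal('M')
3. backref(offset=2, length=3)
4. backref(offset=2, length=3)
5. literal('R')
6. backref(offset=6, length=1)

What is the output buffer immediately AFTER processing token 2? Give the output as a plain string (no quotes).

Answer: OM

Derivation:
Token 1: literal('O'). Output: "O"
Token 2: literal('M'). Output: "OM"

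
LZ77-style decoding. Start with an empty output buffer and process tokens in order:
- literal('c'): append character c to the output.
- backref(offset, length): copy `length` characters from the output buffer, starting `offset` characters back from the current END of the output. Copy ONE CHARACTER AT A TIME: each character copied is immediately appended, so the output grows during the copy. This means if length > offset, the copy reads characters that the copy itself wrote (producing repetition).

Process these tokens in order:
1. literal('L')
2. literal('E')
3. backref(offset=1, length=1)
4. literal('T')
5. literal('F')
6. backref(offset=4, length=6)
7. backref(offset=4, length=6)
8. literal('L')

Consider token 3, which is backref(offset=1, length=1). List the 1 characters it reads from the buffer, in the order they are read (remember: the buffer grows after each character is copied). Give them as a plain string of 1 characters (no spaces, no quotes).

Token 1: literal('L'). Output: "L"
Token 2: literal('E'). Output: "LE"
Token 3: backref(off=1, len=1). Buffer before: "LE" (len 2)
  byte 1: read out[1]='E', append. Buffer now: "LEE"

Answer: E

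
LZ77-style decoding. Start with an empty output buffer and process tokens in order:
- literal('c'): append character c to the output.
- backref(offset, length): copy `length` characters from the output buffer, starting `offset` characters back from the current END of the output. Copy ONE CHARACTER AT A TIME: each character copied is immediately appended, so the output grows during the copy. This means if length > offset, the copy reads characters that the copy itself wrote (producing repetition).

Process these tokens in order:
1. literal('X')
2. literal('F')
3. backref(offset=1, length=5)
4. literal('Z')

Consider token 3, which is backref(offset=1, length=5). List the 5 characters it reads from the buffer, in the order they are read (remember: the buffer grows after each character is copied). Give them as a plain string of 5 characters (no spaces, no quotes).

Answer: FFFFF

Derivation:
Token 1: literal('X'). Output: "X"
Token 2: literal('F'). Output: "XF"
Token 3: backref(off=1, len=5). Buffer before: "XF" (len 2)
  byte 1: read out[1]='F', append. Buffer now: "XFF"
  byte 2: read out[2]='F', append. Buffer now: "XFFF"
  byte 3: read out[3]='F', append. Buffer now: "XFFFF"
  byte 4: read out[4]='F', append. Buffer now: "XFFFFF"
  byte 5: read out[5]='F', append. Buffer now: "XFFFFFF"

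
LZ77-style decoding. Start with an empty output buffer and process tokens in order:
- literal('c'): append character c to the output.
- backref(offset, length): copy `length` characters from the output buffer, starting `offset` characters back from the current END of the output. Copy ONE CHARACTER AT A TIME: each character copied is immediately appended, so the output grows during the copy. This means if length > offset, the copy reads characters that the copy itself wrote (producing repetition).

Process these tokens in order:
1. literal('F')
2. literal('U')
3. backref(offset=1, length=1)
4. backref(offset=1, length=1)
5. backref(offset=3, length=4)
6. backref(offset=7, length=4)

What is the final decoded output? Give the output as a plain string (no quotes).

Answer: FUUUUUUUUUUU

Derivation:
Token 1: literal('F'). Output: "F"
Token 2: literal('U'). Output: "FU"
Token 3: backref(off=1, len=1). Copied 'U' from pos 1. Output: "FUU"
Token 4: backref(off=1, len=1). Copied 'U' from pos 2. Output: "FUUU"
Token 5: backref(off=3, len=4) (overlapping!). Copied 'UUUU' from pos 1. Output: "FUUUUUUU"
Token 6: backref(off=7, len=4). Copied 'UUUU' from pos 1. Output: "FUUUUUUUUUUU"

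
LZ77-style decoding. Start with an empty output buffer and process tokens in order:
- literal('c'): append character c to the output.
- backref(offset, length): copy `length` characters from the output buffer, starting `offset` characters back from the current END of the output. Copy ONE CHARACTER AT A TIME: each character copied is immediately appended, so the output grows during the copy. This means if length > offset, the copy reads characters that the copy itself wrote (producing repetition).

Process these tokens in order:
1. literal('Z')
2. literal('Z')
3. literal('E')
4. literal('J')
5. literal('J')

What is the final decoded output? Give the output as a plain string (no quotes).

Token 1: literal('Z'). Output: "Z"
Token 2: literal('Z'). Output: "ZZ"
Token 3: literal('E'). Output: "ZZE"
Token 4: literal('J'). Output: "ZZEJ"
Token 5: literal('J'). Output: "ZZEJJ"

Answer: ZZEJJ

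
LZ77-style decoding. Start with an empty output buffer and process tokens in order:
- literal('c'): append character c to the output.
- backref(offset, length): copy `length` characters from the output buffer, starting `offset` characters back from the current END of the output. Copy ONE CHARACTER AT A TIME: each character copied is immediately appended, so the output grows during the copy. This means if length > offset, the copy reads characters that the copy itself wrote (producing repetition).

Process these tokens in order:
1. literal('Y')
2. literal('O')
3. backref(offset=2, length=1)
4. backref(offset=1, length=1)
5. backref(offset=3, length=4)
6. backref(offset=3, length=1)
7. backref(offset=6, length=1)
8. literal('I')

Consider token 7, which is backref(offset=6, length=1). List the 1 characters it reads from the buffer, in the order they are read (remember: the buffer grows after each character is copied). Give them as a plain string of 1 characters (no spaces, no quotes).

Token 1: literal('Y'). Output: "Y"
Token 2: literal('O'). Output: "YO"
Token 3: backref(off=2, len=1). Copied 'Y' from pos 0. Output: "YOY"
Token 4: backref(off=1, len=1). Copied 'Y' from pos 2. Output: "YOYY"
Token 5: backref(off=3, len=4) (overlapping!). Copied 'OYYO' from pos 1. Output: "YOYYOYYO"
Token 6: backref(off=3, len=1). Copied 'Y' from pos 5. Output: "YOYYOYYOY"
Token 7: backref(off=6, len=1). Buffer before: "YOYYOYYOY" (len 9)
  byte 1: read out[3]='Y', append. Buffer now: "YOYYOYYOYY"

Answer: Y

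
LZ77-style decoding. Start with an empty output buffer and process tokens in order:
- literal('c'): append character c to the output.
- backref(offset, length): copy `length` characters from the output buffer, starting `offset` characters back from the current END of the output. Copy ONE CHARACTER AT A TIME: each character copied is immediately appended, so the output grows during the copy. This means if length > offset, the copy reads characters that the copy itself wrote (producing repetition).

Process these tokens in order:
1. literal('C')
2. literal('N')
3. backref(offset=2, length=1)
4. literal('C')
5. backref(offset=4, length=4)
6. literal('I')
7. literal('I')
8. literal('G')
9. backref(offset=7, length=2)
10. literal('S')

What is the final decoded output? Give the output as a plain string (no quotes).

Answer: CNCCCNCCIIGCNS

Derivation:
Token 1: literal('C'). Output: "C"
Token 2: literal('N'). Output: "CN"
Token 3: backref(off=2, len=1). Copied 'C' from pos 0. Output: "CNC"
Token 4: literal('C'). Output: "CNCC"
Token 5: backref(off=4, len=4). Copied 'CNCC' from pos 0. Output: "CNCCCNCC"
Token 6: literal('I'). Output: "CNCCCNCCI"
Token 7: literal('I'). Output: "CNCCCNCCII"
Token 8: literal('G'). Output: "CNCCCNCCIIG"
Token 9: backref(off=7, len=2). Copied 'CN' from pos 4. Output: "CNCCCNCCIIGCN"
Token 10: literal('S'). Output: "CNCCCNCCIIGCNS"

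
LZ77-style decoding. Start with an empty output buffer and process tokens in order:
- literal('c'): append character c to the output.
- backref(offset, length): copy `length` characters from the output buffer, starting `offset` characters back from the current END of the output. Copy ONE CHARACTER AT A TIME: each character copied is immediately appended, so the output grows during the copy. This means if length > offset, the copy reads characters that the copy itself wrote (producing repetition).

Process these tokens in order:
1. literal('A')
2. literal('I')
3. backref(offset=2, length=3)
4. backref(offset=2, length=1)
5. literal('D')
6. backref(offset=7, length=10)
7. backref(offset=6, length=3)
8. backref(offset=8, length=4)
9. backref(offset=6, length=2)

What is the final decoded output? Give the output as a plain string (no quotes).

Answer: AIAIAIDAIAIAIDAIAAIDIDAIID

Derivation:
Token 1: literal('A'). Output: "A"
Token 2: literal('I'). Output: "AI"
Token 3: backref(off=2, len=3) (overlapping!). Copied 'AIA' from pos 0. Output: "AIAIA"
Token 4: backref(off=2, len=1). Copied 'I' from pos 3. Output: "AIAIAI"
Token 5: literal('D'). Output: "AIAIAID"
Token 6: backref(off=7, len=10) (overlapping!). Copied 'AIAIAIDAIA' from pos 0. Output: "AIAIAIDAIAIAIDAIA"
Token 7: backref(off=6, len=3). Copied 'AID' from pos 11. Output: "AIAIAIDAIAIAIDAIAAID"
Token 8: backref(off=8, len=4). Copied 'IDAI' from pos 12. Output: "AIAIAIDAIAIAIDAIAAIDIDAI"
Token 9: backref(off=6, len=2). Copied 'ID' from pos 18. Output: "AIAIAIDAIAIAIDAIAAIDIDAIID"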